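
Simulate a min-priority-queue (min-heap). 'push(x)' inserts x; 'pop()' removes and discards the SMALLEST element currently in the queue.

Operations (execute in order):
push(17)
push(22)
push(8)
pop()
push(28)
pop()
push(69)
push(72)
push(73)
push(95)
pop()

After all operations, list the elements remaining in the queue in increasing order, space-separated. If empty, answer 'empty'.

Answer: 28 69 72 73 95

Derivation:
push(17): heap contents = [17]
push(22): heap contents = [17, 22]
push(8): heap contents = [8, 17, 22]
pop() → 8: heap contents = [17, 22]
push(28): heap contents = [17, 22, 28]
pop() → 17: heap contents = [22, 28]
push(69): heap contents = [22, 28, 69]
push(72): heap contents = [22, 28, 69, 72]
push(73): heap contents = [22, 28, 69, 72, 73]
push(95): heap contents = [22, 28, 69, 72, 73, 95]
pop() → 22: heap contents = [28, 69, 72, 73, 95]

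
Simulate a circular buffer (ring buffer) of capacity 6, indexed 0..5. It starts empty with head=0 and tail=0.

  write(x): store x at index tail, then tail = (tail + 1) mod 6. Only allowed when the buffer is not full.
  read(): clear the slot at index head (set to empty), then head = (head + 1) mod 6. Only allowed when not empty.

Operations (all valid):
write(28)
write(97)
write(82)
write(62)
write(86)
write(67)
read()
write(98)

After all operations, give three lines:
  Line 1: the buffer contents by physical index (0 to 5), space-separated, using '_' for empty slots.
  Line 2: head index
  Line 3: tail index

Answer: 98 97 82 62 86 67
1
1

Derivation:
write(28): buf=[28 _ _ _ _ _], head=0, tail=1, size=1
write(97): buf=[28 97 _ _ _ _], head=0, tail=2, size=2
write(82): buf=[28 97 82 _ _ _], head=0, tail=3, size=3
write(62): buf=[28 97 82 62 _ _], head=0, tail=4, size=4
write(86): buf=[28 97 82 62 86 _], head=0, tail=5, size=5
write(67): buf=[28 97 82 62 86 67], head=0, tail=0, size=6
read(): buf=[_ 97 82 62 86 67], head=1, tail=0, size=5
write(98): buf=[98 97 82 62 86 67], head=1, tail=1, size=6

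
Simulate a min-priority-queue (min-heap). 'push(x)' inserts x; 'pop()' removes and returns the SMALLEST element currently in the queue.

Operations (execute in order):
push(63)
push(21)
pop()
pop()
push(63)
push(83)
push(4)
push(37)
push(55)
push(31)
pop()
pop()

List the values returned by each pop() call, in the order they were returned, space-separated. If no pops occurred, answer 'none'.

push(63): heap contents = [63]
push(21): heap contents = [21, 63]
pop() → 21: heap contents = [63]
pop() → 63: heap contents = []
push(63): heap contents = [63]
push(83): heap contents = [63, 83]
push(4): heap contents = [4, 63, 83]
push(37): heap contents = [4, 37, 63, 83]
push(55): heap contents = [4, 37, 55, 63, 83]
push(31): heap contents = [4, 31, 37, 55, 63, 83]
pop() → 4: heap contents = [31, 37, 55, 63, 83]
pop() → 31: heap contents = [37, 55, 63, 83]

Answer: 21 63 4 31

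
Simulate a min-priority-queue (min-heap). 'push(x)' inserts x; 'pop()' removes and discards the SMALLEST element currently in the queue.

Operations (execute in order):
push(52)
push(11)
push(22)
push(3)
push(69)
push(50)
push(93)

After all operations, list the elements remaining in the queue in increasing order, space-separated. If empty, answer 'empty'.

push(52): heap contents = [52]
push(11): heap contents = [11, 52]
push(22): heap contents = [11, 22, 52]
push(3): heap contents = [3, 11, 22, 52]
push(69): heap contents = [3, 11, 22, 52, 69]
push(50): heap contents = [3, 11, 22, 50, 52, 69]
push(93): heap contents = [3, 11, 22, 50, 52, 69, 93]

Answer: 3 11 22 50 52 69 93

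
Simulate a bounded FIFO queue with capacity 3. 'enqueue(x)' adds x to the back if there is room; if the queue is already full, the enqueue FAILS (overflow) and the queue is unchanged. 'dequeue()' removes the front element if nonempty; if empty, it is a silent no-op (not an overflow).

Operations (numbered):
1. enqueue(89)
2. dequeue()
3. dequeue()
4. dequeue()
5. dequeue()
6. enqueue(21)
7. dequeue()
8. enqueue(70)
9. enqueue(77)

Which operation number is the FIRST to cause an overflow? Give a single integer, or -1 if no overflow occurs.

Answer: -1

Derivation:
1. enqueue(89): size=1
2. dequeue(): size=0
3. dequeue(): empty, no-op, size=0
4. dequeue(): empty, no-op, size=0
5. dequeue(): empty, no-op, size=0
6. enqueue(21): size=1
7. dequeue(): size=0
8. enqueue(70): size=1
9. enqueue(77): size=2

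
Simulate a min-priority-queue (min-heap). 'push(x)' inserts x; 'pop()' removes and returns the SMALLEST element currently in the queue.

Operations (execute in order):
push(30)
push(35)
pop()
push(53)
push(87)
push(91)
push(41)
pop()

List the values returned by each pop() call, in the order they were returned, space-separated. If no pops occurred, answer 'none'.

push(30): heap contents = [30]
push(35): heap contents = [30, 35]
pop() → 30: heap contents = [35]
push(53): heap contents = [35, 53]
push(87): heap contents = [35, 53, 87]
push(91): heap contents = [35, 53, 87, 91]
push(41): heap contents = [35, 41, 53, 87, 91]
pop() → 35: heap contents = [41, 53, 87, 91]

Answer: 30 35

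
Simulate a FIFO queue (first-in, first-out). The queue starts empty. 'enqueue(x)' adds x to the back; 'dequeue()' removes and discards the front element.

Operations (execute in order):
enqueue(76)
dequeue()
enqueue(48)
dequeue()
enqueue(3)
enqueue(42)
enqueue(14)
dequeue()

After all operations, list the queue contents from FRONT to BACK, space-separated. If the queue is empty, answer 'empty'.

enqueue(76): [76]
dequeue(): []
enqueue(48): [48]
dequeue(): []
enqueue(3): [3]
enqueue(42): [3, 42]
enqueue(14): [3, 42, 14]
dequeue(): [42, 14]

Answer: 42 14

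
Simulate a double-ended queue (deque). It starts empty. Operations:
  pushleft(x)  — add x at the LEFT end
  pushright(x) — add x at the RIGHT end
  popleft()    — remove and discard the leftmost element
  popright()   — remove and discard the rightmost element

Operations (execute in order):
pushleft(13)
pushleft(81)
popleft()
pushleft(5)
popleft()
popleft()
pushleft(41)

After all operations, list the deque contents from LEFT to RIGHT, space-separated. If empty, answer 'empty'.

Answer: 41

Derivation:
pushleft(13): [13]
pushleft(81): [81, 13]
popleft(): [13]
pushleft(5): [5, 13]
popleft(): [13]
popleft(): []
pushleft(41): [41]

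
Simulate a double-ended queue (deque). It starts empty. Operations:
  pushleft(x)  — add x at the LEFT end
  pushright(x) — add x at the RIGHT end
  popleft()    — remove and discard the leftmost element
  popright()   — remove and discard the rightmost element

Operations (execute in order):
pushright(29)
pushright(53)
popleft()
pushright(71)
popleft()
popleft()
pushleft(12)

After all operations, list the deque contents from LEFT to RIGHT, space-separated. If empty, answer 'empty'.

pushright(29): [29]
pushright(53): [29, 53]
popleft(): [53]
pushright(71): [53, 71]
popleft(): [71]
popleft(): []
pushleft(12): [12]

Answer: 12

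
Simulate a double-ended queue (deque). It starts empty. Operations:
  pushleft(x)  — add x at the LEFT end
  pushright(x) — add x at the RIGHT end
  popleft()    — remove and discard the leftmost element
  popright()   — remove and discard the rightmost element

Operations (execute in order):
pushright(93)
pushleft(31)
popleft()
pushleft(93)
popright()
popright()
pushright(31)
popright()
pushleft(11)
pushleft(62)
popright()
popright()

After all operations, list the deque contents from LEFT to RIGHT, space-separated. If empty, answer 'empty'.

Answer: empty

Derivation:
pushright(93): [93]
pushleft(31): [31, 93]
popleft(): [93]
pushleft(93): [93, 93]
popright(): [93]
popright(): []
pushright(31): [31]
popright(): []
pushleft(11): [11]
pushleft(62): [62, 11]
popright(): [62]
popright(): []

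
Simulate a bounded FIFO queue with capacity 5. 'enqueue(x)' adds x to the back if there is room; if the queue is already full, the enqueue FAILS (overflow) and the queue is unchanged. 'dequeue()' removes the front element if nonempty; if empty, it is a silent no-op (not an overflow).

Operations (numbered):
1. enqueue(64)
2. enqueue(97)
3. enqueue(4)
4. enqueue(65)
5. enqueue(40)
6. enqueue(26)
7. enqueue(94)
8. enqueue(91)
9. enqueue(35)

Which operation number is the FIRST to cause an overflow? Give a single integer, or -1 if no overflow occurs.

1. enqueue(64): size=1
2. enqueue(97): size=2
3. enqueue(4): size=3
4. enqueue(65): size=4
5. enqueue(40): size=5
6. enqueue(26): size=5=cap → OVERFLOW (fail)
7. enqueue(94): size=5=cap → OVERFLOW (fail)
8. enqueue(91): size=5=cap → OVERFLOW (fail)
9. enqueue(35): size=5=cap → OVERFLOW (fail)

Answer: 6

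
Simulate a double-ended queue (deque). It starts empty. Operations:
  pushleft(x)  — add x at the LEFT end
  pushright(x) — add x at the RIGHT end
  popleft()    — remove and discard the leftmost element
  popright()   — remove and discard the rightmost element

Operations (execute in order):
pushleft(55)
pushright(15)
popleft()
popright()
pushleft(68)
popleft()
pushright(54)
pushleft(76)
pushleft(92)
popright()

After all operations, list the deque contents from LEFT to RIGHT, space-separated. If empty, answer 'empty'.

pushleft(55): [55]
pushright(15): [55, 15]
popleft(): [15]
popright(): []
pushleft(68): [68]
popleft(): []
pushright(54): [54]
pushleft(76): [76, 54]
pushleft(92): [92, 76, 54]
popright(): [92, 76]

Answer: 92 76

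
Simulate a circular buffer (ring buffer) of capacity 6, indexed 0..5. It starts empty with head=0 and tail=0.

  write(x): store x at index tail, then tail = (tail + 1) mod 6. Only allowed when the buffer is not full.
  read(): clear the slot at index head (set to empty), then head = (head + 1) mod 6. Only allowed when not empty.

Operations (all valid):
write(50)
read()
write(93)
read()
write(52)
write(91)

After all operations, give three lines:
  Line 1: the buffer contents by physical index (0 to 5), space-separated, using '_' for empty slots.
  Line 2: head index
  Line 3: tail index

Answer: _ _ 52 91 _ _
2
4

Derivation:
write(50): buf=[50 _ _ _ _ _], head=0, tail=1, size=1
read(): buf=[_ _ _ _ _ _], head=1, tail=1, size=0
write(93): buf=[_ 93 _ _ _ _], head=1, tail=2, size=1
read(): buf=[_ _ _ _ _ _], head=2, tail=2, size=0
write(52): buf=[_ _ 52 _ _ _], head=2, tail=3, size=1
write(91): buf=[_ _ 52 91 _ _], head=2, tail=4, size=2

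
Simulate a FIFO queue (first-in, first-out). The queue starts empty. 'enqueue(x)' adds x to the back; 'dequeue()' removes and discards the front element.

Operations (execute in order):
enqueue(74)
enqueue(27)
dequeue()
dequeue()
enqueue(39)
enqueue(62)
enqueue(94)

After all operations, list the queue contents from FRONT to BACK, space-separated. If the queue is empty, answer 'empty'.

enqueue(74): [74]
enqueue(27): [74, 27]
dequeue(): [27]
dequeue(): []
enqueue(39): [39]
enqueue(62): [39, 62]
enqueue(94): [39, 62, 94]

Answer: 39 62 94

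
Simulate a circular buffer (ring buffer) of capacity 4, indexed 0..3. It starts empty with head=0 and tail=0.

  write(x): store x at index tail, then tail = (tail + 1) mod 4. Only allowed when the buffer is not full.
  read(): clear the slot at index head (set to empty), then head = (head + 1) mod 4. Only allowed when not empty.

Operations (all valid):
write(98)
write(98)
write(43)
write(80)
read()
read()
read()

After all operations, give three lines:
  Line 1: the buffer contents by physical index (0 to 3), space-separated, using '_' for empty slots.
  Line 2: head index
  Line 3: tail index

write(98): buf=[98 _ _ _], head=0, tail=1, size=1
write(98): buf=[98 98 _ _], head=0, tail=2, size=2
write(43): buf=[98 98 43 _], head=0, tail=3, size=3
write(80): buf=[98 98 43 80], head=0, tail=0, size=4
read(): buf=[_ 98 43 80], head=1, tail=0, size=3
read(): buf=[_ _ 43 80], head=2, tail=0, size=2
read(): buf=[_ _ _ 80], head=3, tail=0, size=1

Answer: _ _ _ 80
3
0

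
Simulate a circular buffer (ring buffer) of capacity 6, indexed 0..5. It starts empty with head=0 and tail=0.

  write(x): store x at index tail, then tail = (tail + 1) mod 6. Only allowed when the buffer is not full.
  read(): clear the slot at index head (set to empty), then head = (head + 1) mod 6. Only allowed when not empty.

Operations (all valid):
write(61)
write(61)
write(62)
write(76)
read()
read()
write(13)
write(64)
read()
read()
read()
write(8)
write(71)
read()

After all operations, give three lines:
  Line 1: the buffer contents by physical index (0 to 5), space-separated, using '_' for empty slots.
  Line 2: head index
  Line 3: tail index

write(61): buf=[61 _ _ _ _ _], head=0, tail=1, size=1
write(61): buf=[61 61 _ _ _ _], head=0, tail=2, size=2
write(62): buf=[61 61 62 _ _ _], head=0, tail=3, size=3
write(76): buf=[61 61 62 76 _ _], head=0, tail=4, size=4
read(): buf=[_ 61 62 76 _ _], head=1, tail=4, size=3
read(): buf=[_ _ 62 76 _ _], head=2, tail=4, size=2
write(13): buf=[_ _ 62 76 13 _], head=2, tail=5, size=3
write(64): buf=[_ _ 62 76 13 64], head=2, tail=0, size=4
read(): buf=[_ _ _ 76 13 64], head=3, tail=0, size=3
read(): buf=[_ _ _ _ 13 64], head=4, tail=0, size=2
read(): buf=[_ _ _ _ _ 64], head=5, tail=0, size=1
write(8): buf=[8 _ _ _ _ 64], head=5, tail=1, size=2
write(71): buf=[8 71 _ _ _ 64], head=5, tail=2, size=3
read(): buf=[8 71 _ _ _ _], head=0, tail=2, size=2

Answer: 8 71 _ _ _ _
0
2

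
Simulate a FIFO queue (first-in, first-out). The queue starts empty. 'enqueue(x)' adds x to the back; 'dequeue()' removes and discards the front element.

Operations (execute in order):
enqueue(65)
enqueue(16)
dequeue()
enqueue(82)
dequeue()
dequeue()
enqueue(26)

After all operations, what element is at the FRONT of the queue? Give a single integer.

enqueue(65): queue = [65]
enqueue(16): queue = [65, 16]
dequeue(): queue = [16]
enqueue(82): queue = [16, 82]
dequeue(): queue = [82]
dequeue(): queue = []
enqueue(26): queue = [26]

Answer: 26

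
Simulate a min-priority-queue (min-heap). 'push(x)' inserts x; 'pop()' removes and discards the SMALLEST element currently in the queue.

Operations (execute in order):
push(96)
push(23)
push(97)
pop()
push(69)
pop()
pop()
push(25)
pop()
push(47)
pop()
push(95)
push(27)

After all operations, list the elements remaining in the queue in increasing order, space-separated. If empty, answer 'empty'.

push(96): heap contents = [96]
push(23): heap contents = [23, 96]
push(97): heap contents = [23, 96, 97]
pop() → 23: heap contents = [96, 97]
push(69): heap contents = [69, 96, 97]
pop() → 69: heap contents = [96, 97]
pop() → 96: heap contents = [97]
push(25): heap contents = [25, 97]
pop() → 25: heap contents = [97]
push(47): heap contents = [47, 97]
pop() → 47: heap contents = [97]
push(95): heap contents = [95, 97]
push(27): heap contents = [27, 95, 97]

Answer: 27 95 97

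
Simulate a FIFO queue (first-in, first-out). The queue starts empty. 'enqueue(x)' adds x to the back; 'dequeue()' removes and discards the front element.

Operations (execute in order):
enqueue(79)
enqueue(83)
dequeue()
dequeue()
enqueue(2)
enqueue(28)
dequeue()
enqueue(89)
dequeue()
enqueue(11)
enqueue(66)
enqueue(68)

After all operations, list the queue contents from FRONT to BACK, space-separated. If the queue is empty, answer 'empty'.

Answer: 89 11 66 68

Derivation:
enqueue(79): [79]
enqueue(83): [79, 83]
dequeue(): [83]
dequeue(): []
enqueue(2): [2]
enqueue(28): [2, 28]
dequeue(): [28]
enqueue(89): [28, 89]
dequeue(): [89]
enqueue(11): [89, 11]
enqueue(66): [89, 11, 66]
enqueue(68): [89, 11, 66, 68]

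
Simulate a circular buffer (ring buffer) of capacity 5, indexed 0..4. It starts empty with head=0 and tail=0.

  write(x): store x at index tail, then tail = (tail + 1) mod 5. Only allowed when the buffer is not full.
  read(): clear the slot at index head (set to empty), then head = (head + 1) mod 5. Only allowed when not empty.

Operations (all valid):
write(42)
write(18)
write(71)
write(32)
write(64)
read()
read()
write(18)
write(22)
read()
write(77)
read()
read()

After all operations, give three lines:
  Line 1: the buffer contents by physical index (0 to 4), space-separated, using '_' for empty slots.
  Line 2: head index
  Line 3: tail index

Answer: 18 22 77 _ _
0
3

Derivation:
write(42): buf=[42 _ _ _ _], head=0, tail=1, size=1
write(18): buf=[42 18 _ _ _], head=0, tail=2, size=2
write(71): buf=[42 18 71 _ _], head=0, tail=3, size=3
write(32): buf=[42 18 71 32 _], head=0, tail=4, size=4
write(64): buf=[42 18 71 32 64], head=0, tail=0, size=5
read(): buf=[_ 18 71 32 64], head=1, tail=0, size=4
read(): buf=[_ _ 71 32 64], head=2, tail=0, size=3
write(18): buf=[18 _ 71 32 64], head=2, tail=1, size=4
write(22): buf=[18 22 71 32 64], head=2, tail=2, size=5
read(): buf=[18 22 _ 32 64], head=3, tail=2, size=4
write(77): buf=[18 22 77 32 64], head=3, tail=3, size=5
read(): buf=[18 22 77 _ 64], head=4, tail=3, size=4
read(): buf=[18 22 77 _ _], head=0, tail=3, size=3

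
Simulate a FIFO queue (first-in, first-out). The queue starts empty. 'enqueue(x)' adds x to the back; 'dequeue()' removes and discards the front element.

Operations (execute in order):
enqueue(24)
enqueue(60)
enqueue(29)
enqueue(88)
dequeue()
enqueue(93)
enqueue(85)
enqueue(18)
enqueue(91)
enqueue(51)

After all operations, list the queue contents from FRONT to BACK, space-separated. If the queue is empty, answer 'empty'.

enqueue(24): [24]
enqueue(60): [24, 60]
enqueue(29): [24, 60, 29]
enqueue(88): [24, 60, 29, 88]
dequeue(): [60, 29, 88]
enqueue(93): [60, 29, 88, 93]
enqueue(85): [60, 29, 88, 93, 85]
enqueue(18): [60, 29, 88, 93, 85, 18]
enqueue(91): [60, 29, 88, 93, 85, 18, 91]
enqueue(51): [60, 29, 88, 93, 85, 18, 91, 51]

Answer: 60 29 88 93 85 18 91 51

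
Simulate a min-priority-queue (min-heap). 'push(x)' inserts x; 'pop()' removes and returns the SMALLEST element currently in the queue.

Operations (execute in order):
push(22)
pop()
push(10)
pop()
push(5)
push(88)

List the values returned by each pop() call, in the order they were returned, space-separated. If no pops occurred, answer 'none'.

push(22): heap contents = [22]
pop() → 22: heap contents = []
push(10): heap contents = [10]
pop() → 10: heap contents = []
push(5): heap contents = [5]
push(88): heap contents = [5, 88]

Answer: 22 10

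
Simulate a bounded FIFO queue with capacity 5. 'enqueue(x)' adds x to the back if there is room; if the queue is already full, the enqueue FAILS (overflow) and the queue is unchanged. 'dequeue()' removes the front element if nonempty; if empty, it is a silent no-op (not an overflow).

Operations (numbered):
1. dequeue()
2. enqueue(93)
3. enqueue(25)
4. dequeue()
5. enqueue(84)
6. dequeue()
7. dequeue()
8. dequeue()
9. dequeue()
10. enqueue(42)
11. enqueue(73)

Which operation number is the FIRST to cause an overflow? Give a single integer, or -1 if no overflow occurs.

1. dequeue(): empty, no-op, size=0
2. enqueue(93): size=1
3. enqueue(25): size=2
4. dequeue(): size=1
5. enqueue(84): size=2
6. dequeue(): size=1
7. dequeue(): size=0
8. dequeue(): empty, no-op, size=0
9. dequeue(): empty, no-op, size=0
10. enqueue(42): size=1
11. enqueue(73): size=2

Answer: -1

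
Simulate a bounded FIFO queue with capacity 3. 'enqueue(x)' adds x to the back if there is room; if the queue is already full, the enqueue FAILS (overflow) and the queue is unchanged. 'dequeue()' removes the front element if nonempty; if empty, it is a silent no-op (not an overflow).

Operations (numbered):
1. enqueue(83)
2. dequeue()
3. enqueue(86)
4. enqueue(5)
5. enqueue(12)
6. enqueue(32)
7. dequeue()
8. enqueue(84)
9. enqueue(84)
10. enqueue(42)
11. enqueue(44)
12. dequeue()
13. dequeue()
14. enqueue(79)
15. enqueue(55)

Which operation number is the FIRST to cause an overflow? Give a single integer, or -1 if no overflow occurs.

1. enqueue(83): size=1
2. dequeue(): size=0
3. enqueue(86): size=1
4. enqueue(5): size=2
5. enqueue(12): size=3
6. enqueue(32): size=3=cap → OVERFLOW (fail)
7. dequeue(): size=2
8. enqueue(84): size=3
9. enqueue(84): size=3=cap → OVERFLOW (fail)
10. enqueue(42): size=3=cap → OVERFLOW (fail)
11. enqueue(44): size=3=cap → OVERFLOW (fail)
12. dequeue(): size=2
13. dequeue(): size=1
14. enqueue(79): size=2
15. enqueue(55): size=3

Answer: 6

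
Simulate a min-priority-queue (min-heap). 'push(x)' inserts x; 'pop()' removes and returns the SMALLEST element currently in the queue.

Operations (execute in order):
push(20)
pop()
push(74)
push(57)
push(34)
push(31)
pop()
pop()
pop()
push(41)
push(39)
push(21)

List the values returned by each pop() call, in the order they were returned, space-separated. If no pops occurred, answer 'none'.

push(20): heap contents = [20]
pop() → 20: heap contents = []
push(74): heap contents = [74]
push(57): heap contents = [57, 74]
push(34): heap contents = [34, 57, 74]
push(31): heap contents = [31, 34, 57, 74]
pop() → 31: heap contents = [34, 57, 74]
pop() → 34: heap contents = [57, 74]
pop() → 57: heap contents = [74]
push(41): heap contents = [41, 74]
push(39): heap contents = [39, 41, 74]
push(21): heap contents = [21, 39, 41, 74]

Answer: 20 31 34 57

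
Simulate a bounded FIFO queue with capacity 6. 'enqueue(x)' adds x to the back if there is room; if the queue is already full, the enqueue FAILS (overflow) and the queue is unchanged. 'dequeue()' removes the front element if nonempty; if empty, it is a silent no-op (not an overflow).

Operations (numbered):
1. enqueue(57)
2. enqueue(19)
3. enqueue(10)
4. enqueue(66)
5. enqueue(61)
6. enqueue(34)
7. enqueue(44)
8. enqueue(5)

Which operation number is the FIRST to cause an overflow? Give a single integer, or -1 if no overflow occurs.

Answer: 7

Derivation:
1. enqueue(57): size=1
2. enqueue(19): size=2
3. enqueue(10): size=3
4. enqueue(66): size=4
5. enqueue(61): size=5
6. enqueue(34): size=6
7. enqueue(44): size=6=cap → OVERFLOW (fail)
8. enqueue(5): size=6=cap → OVERFLOW (fail)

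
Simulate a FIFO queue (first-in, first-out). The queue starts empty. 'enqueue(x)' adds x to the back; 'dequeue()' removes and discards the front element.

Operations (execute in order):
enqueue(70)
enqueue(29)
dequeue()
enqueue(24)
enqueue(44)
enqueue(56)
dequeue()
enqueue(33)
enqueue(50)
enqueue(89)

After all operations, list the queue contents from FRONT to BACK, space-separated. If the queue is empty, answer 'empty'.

enqueue(70): [70]
enqueue(29): [70, 29]
dequeue(): [29]
enqueue(24): [29, 24]
enqueue(44): [29, 24, 44]
enqueue(56): [29, 24, 44, 56]
dequeue(): [24, 44, 56]
enqueue(33): [24, 44, 56, 33]
enqueue(50): [24, 44, 56, 33, 50]
enqueue(89): [24, 44, 56, 33, 50, 89]

Answer: 24 44 56 33 50 89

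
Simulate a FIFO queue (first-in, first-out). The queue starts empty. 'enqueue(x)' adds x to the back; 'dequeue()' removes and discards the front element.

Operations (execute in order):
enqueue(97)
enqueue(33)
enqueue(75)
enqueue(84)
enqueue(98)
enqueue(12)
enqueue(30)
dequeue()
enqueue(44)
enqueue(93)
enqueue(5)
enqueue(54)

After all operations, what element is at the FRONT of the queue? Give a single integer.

Answer: 33

Derivation:
enqueue(97): queue = [97]
enqueue(33): queue = [97, 33]
enqueue(75): queue = [97, 33, 75]
enqueue(84): queue = [97, 33, 75, 84]
enqueue(98): queue = [97, 33, 75, 84, 98]
enqueue(12): queue = [97, 33, 75, 84, 98, 12]
enqueue(30): queue = [97, 33, 75, 84, 98, 12, 30]
dequeue(): queue = [33, 75, 84, 98, 12, 30]
enqueue(44): queue = [33, 75, 84, 98, 12, 30, 44]
enqueue(93): queue = [33, 75, 84, 98, 12, 30, 44, 93]
enqueue(5): queue = [33, 75, 84, 98, 12, 30, 44, 93, 5]
enqueue(54): queue = [33, 75, 84, 98, 12, 30, 44, 93, 5, 54]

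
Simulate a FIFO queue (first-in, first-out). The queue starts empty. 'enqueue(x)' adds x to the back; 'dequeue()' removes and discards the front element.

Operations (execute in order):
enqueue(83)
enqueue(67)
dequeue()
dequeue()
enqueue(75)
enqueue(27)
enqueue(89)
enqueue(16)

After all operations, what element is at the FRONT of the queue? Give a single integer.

Answer: 75

Derivation:
enqueue(83): queue = [83]
enqueue(67): queue = [83, 67]
dequeue(): queue = [67]
dequeue(): queue = []
enqueue(75): queue = [75]
enqueue(27): queue = [75, 27]
enqueue(89): queue = [75, 27, 89]
enqueue(16): queue = [75, 27, 89, 16]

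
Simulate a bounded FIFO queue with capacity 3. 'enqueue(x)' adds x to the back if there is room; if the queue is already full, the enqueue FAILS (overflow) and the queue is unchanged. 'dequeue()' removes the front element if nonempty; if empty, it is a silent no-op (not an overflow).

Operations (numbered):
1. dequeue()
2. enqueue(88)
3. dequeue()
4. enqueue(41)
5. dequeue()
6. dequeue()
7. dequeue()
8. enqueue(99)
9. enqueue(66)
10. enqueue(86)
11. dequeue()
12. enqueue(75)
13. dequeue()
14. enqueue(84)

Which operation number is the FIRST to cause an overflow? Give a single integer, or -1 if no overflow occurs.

Answer: -1

Derivation:
1. dequeue(): empty, no-op, size=0
2. enqueue(88): size=1
3. dequeue(): size=0
4. enqueue(41): size=1
5. dequeue(): size=0
6. dequeue(): empty, no-op, size=0
7. dequeue(): empty, no-op, size=0
8. enqueue(99): size=1
9. enqueue(66): size=2
10. enqueue(86): size=3
11. dequeue(): size=2
12. enqueue(75): size=3
13. dequeue(): size=2
14. enqueue(84): size=3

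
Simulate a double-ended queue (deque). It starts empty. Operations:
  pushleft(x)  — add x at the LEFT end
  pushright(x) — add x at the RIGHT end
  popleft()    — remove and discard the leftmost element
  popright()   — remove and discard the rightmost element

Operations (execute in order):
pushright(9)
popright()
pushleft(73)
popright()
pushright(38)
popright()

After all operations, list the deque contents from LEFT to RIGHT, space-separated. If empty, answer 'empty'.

pushright(9): [9]
popright(): []
pushleft(73): [73]
popright(): []
pushright(38): [38]
popright(): []

Answer: empty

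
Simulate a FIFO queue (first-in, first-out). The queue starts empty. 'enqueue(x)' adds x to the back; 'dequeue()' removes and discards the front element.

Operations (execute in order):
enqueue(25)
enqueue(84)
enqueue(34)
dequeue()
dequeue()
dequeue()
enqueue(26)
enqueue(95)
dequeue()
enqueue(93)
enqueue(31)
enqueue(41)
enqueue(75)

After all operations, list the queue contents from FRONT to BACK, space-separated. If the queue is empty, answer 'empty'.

enqueue(25): [25]
enqueue(84): [25, 84]
enqueue(34): [25, 84, 34]
dequeue(): [84, 34]
dequeue(): [34]
dequeue(): []
enqueue(26): [26]
enqueue(95): [26, 95]
dequeue(): [95]
enqueue(93): [95, 93]
enqueue(31): [95, 93, 31]
enqueue(41): [95, 93, 31, 41]
enqueue(75): [95, 93, 31, 41, 75]

Answer: 95 93 31 41 75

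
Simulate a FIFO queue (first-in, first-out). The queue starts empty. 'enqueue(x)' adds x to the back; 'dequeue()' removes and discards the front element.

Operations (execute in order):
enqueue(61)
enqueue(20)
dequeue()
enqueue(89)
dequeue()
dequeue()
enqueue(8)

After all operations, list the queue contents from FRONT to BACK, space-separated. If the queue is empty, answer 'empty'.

Answer: 8

Derivation:
enqueue(61): [61]
enqueue(20): [61, 20]
dequeue(): [20]
enqueue(89): [20, 89]
dequeue(): [89]
dequeue(): []
enqueue(8): [8]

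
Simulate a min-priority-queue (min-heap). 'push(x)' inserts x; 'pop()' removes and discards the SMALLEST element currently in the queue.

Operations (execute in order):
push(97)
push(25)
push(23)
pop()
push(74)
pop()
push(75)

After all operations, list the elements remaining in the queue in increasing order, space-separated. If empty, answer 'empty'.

Answer: 74 75 97

Derivation:
push(97): heap contents = [97]
push(25): heap contents = [25, 97]
push(23): heap contents = [23, 25, 97]
pop() → 23: heap contents = [25, 97]
push(74): heap contents = [25, 74, 97]
pop() → 25: heap contents = [74, 97]
push(75): heap contents = [74, 75, 97]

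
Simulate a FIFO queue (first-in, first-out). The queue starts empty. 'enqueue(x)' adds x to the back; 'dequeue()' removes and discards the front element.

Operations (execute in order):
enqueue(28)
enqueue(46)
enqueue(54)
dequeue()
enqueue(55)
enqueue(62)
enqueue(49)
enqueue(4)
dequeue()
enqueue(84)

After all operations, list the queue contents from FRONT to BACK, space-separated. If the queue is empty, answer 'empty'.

Answer: 54 55 62 49 4 84

Derivation:
enqueue(28): [28]
enqueue(46): [28, 46]
enqueue(54): [28, 46, 54]
dequeue(): [46, 54]
enqueue(55): [46, 54, 55]
enqueue(62): [46, 54, 55, 62]
enqueue(49): [46, 54, 55, 62, 49]
enqueue(4): [46, 54, 55, 62, 49, 4]
dequeue(): [54, 55, 62, 49, 4]
enqueue(84): [54, 55, 62, 49, 4, 84]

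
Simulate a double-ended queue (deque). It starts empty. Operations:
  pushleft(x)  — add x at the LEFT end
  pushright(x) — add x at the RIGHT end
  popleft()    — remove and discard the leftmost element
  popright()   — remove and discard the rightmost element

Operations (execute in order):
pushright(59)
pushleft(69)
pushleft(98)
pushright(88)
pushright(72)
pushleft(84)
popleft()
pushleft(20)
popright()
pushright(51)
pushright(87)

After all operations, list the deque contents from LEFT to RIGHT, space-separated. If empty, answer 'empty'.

pushright(59): [59]
pushleft(69): [69, 59]
pushleft(98): [98, 69, 59]
pushright(88): [98, 69, 59, 88]
pushright(72): [98, 69, 59, 88, 72]
pushleft(84): [84, 98, 69, 59, 88, 72]
popleft(): [98, 69, 59, 88, 72]
pushleft(20): [20, 98, 69, 59, 88, 72]
popright(): [20, 98, 69, 59, 88]
pushright(51): [20, 98, 69, 59, 88, 51]
pushright(87): [20, 98, 69, 59, 88, 51, 87]

Answer: 20 98 69 59 88 51 87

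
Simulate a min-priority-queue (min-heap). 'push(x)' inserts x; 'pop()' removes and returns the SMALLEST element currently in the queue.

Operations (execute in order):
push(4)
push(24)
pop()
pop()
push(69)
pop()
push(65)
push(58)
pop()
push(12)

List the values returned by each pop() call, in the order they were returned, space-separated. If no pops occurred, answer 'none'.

Answer: 4 24 69 58

Derivation:
push(4): heap contents = [4]
push(24): heap contents = [4, 24]
pop() → 4: heap contents = [24]
pop() → 24: heap contents = []
push(69): heap contents = [69]
pop() → 69: heap contents = []
push(65): heap contents = [65]
push(58): heap contents = [58, 65]
pop() → 58: heap contents = [65]
push(12): heap contents = [12, 65]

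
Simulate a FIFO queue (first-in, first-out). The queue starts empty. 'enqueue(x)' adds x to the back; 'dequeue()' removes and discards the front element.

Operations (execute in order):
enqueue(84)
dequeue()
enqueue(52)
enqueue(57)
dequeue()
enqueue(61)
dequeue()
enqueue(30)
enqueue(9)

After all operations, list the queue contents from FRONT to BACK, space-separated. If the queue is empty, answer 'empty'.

Answer: 61 30 9

Derivation:
enqueue(84): [84]
dequeue(): []
enqueue(52): [52]
enqueue(57): [52, 57]
dequeue(): [57]
enqueue(61): [57, 61]
dequeue(): [61]
enqueue(30): [61, 30]
enqueue(9): [61, 30, 9]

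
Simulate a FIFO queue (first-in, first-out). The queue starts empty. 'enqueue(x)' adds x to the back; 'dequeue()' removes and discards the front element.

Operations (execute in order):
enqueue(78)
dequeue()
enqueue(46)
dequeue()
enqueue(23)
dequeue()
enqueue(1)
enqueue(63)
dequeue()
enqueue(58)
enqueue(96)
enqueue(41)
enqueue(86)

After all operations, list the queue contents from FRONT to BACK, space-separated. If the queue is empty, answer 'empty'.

enqueue(78): [78]
dequeue(): []
enqueue(46): [46]
dequeue(): []
enqueue(23): [23]
dequeue(): []
enqueue(1): [1]
enqueue(63): [1, 63]
dequeue(): [63]
enqueue(58): [63, 58]
enqueue(96): [63, 58, 96]
enqueue(41): [63, 58, 96, 41]
enqueue(86): [63, 58, 96, 41, 86]

Answer: 63 58 96 41 86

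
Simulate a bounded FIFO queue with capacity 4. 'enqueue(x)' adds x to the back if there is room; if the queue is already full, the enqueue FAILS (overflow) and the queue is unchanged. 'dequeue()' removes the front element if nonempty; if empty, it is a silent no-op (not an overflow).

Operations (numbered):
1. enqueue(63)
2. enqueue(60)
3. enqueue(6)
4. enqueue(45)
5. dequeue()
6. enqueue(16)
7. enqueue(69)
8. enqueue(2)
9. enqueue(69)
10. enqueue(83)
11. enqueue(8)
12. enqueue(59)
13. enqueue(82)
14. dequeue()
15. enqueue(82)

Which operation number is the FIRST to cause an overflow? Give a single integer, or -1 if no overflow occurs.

Answer: 7

Derivation:
1. enqueue(63): size=1
2. enqueue(60): size=2
3. enqueue(6): size=3
4. enqueue(45): size=4
5. dequeue(): size=3
6. enqueue(16): size=4
7. enqueue(69): size=4=cap → OVERFLOW (fail)
8. enqueue(2): size=4=cap → OVERFLOW (fail)
9. enqueue(69): size=4=cap → OVERFLOW (fail)
10. enqueue(83): size=4=cap → OVERFLOW (fail)
11. enqueue(8): size=4=cap → OVERFLOW (fail)
12. enqueue(59): size=4=cap → OVERFLOW (fail)
13. enqueue(82): size=4=cap → OVERFLOW (fail)
14. dequeue(): size=3
15. enqueue(82): size=4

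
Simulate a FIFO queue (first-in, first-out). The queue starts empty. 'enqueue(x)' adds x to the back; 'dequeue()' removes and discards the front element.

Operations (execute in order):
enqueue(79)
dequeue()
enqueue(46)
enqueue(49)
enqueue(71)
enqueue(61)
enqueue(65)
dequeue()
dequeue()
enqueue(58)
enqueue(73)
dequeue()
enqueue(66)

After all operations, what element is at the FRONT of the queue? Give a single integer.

Answer: 61

Derivation:
enqueue(79): queue = [79]
dequeue(): queue = []
enqueue(46): queue = [46]
enqueue(49): queue = [46, 49]
enqueue(71): queue = [46, 49, 71]
enqueue(61): queue = [46, 49, 71, 61]
enqueue(65): queue = [46, 49, 71, 61, 65]
dequeue(): queue = [49, 71, 61, 65]
dequeue(): queue = [71, 61, 65]
enqueue(58): queue = [71, 61, 65, 58]
enqueue(73): queue = [71, 61, 65, 58, 73]
dequeue(): queue = [61, 65, 58, 73]
enqueue(66): queue = [61, 65, 58, 73, 66]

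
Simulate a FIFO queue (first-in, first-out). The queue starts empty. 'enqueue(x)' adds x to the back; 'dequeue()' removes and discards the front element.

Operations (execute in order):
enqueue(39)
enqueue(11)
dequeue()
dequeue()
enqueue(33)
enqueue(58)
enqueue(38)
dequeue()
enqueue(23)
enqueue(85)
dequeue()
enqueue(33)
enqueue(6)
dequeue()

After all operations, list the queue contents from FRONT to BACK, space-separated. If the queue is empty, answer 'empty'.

enqueue(39): [39]
enqueue(11): [39, 11]
dequeue(): [11]
dequeue(): []
enqueue(33): [33]
enqueue(58): [33, 58]
enqueue(38): [33, 58, 38]
dequeue(): [58, 38]
enqueue(23): [58, 38, 23]
enqueue(85): [58, 38, 23, 85]
dequeue(): [38, 23, 85]
enqueue(33): [38, 23, 85, 33]
enqueue(6): [38, 23, 85, 33, 6]
dequeue(): [23, 85, 33, 6]

Answer: 23 85 33 6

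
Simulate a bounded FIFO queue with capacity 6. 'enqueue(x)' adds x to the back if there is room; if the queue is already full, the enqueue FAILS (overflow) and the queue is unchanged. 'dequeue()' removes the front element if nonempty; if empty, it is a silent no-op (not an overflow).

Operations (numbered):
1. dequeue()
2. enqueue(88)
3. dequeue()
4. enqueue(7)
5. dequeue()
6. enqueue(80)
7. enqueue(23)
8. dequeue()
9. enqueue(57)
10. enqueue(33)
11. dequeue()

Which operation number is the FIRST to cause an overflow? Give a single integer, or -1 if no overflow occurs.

Answer: -1

Derivation:
1. dequeue(): empty, no-op, size=0
2. enqueue(88): size=1
3. dequeue(): size=0
4. enqueue(7): size=1
5. dequeue(): size=0
6. enqueue(80): size=1
7. enqueue(23): size=2
8. dequeue(): size=1
9. enqueue(57): size=2
10. enqueue(33): size=3
11. dequeue(): size=2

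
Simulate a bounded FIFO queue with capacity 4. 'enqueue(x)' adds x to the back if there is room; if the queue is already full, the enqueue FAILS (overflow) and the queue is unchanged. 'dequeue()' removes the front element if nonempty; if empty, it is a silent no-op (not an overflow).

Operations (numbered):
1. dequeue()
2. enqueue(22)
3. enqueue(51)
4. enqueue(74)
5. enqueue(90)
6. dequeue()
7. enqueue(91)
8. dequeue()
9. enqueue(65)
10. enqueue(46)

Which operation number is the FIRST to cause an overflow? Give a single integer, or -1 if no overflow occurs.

1. dequeue(): empty, no-op, size=0
2. enqueue(22): size=1
3. enqueue(51): size=2
4. enqueue(74): size=3
5. enqueue(90): size=4
6. dequeue(): size=3
7. enqueue(91): size=4
8. dequeue(): size=3
9. enqueue(65): size=4
10. enqueue(46): size=4=cap → OVERFLOW (fail)

Answer: 10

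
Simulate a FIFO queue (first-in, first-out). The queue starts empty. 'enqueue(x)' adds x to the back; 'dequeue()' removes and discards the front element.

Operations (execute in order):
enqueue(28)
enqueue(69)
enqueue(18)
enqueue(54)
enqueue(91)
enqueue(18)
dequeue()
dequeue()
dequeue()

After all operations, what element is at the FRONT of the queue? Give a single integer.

enqueue(28): queue = [28]
enqueue(69): queue = [28, 69]
enqueue(18): queue = [28, 69, 18]
enqueue(54): queue = [28, 69, 18, 54]
enqueue(91): queue = [28, 69, 18, 54, 91]
enqueue(18): queue = [28, 69, 18, 54, 91, 18]
dequeue(): queue = [69, 18, 54, 91, 18]
dequeue(): queue = [18, 54, 91, 18]
dequeue(): queue = [54, 91, 18]

Answer: 54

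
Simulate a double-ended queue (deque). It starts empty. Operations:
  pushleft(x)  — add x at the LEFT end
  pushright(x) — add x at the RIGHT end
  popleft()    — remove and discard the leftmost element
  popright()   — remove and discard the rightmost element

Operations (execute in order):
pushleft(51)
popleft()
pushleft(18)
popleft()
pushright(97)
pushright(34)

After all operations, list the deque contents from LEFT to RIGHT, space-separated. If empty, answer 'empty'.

pushleft(51): [51]
popleft(): []
pushleft(18): [18]
popleft(): []
pushright(97): [97]
pushright(34): [97, 34]

Answer: 97 34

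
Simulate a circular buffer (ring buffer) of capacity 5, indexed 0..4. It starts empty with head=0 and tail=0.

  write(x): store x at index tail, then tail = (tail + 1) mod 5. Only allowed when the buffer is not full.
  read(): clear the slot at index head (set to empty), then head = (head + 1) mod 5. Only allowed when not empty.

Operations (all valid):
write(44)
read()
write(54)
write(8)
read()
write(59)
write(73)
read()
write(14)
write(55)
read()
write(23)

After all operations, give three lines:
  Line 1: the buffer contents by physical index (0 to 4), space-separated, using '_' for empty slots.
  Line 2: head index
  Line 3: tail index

Answer: 14 55 23 _ 73
4
3

Derivation:
write(44): buf=[44 _ _ _ _], head=0, tail=1, size=1
read(): buf=[_ _ _ _ _], head=1, tail=1, size=0
write(54): buf=[_ 54 _ _ _], head=1, tail=2, size=1
write(8): buf=[_ 54 8 _ _], head=1, tail=3, size=2
read(): buf=[_ _ 8 _ _], head=2, tail=3, size=1
write(59): buf=[_ _ 8 59 _], head=2, tail=4, size=2
write(73): buf=[_ _ 8 59 73], head=2, tail=0, size=3
read(): buf=[_ _ _ 59 73], head=3, tail=0, size=2
write(14): buf=[14 _ _ 59 73], head=3, tail=1, size=3
write(55): buf=[14 55 _ 59 73], head=3, tail=2, size=4
read(): buf=[14 55 _ _ 73], head=4, tail=2, size=3
write(23): buf=[14 55 23 _ 73], head=4, tail=3, size=4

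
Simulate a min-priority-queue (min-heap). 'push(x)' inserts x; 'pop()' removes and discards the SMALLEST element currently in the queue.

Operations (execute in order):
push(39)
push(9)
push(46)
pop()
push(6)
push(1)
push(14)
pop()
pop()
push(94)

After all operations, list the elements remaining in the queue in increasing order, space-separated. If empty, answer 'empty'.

Answer: 14 39 46 94

Derivation:
push(39): heap contents = [39]
push(9): heap contents = [9, 39]
push(46): heap contents = [9, 39, 46]
pop() → 9: heap contents = [39, 46]
push(6): heap contents = [6, 39, 46]
push(1): heap contents = [1, 6, 39, 46]
push(14): heap contents = [1, 6, 14, 39, 46]
pop() → 1: heap contents = [6, 14, 39, 46]
pop() → 6: heap contents = [14, 39, 46]
push(94): heap contents = [14, 39, 46, 94]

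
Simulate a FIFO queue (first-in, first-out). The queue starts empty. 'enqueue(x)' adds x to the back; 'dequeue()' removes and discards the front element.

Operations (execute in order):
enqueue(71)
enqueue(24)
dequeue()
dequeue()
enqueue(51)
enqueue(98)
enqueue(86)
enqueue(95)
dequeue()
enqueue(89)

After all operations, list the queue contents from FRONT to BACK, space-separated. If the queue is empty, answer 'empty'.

Answer: 98 86 95 89

Derivation:
enqueue(71): [71]
enqueue(24): [71, 24]
dequeue(): [24]
dequeue(): []
enqueue(51): [51]
enqueue(98): [51, 98]
enqueue(86): [51, 98, 86]
enqueue(95): [51, 98, 86, 95]
dequeue(): [98, 86, 95]
enqueue(89): [98, 86, 95, 89]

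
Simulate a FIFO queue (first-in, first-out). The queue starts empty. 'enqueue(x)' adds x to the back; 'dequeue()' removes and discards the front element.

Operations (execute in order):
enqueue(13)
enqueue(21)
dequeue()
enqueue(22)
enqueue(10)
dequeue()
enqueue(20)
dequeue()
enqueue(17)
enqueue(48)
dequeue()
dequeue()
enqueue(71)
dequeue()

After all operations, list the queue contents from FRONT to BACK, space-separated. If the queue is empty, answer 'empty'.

enqueue(13): [13]
enqueue(21): [13, 21]
dequeue(): [21]
enqueue(22): [21, 22]
enqueue(10): [21, 22, 10]
dequeue(): [22, 10]
enqueue(20): [22, 10, 20]
dequeue(): [10, 20]
enqueue(17): [10, 20, 17]
enqueue(48): [10, 20, 17, 48]
dequeue(): [20, 17, 48]
dequeue(): [17, 48]
enqueue(71): [17, 48, 71]
dequeue(): [48, 71]

Answer: 48 71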